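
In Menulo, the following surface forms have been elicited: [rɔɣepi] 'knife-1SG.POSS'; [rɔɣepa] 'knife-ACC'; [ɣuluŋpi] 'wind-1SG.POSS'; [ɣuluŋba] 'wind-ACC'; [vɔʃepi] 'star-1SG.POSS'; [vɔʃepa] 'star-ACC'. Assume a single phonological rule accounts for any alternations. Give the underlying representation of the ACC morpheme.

/-ba/

The ACC suffix surfaces as [-ba] and [-pa], depending on the final segment of the stem.
By contrast the 1SG.POSS suffix keeps its initial [p] throughout — that segment must be underlying.
The ACC suffix is therefore /-ba/ underlyingly, with post-vocalic devoicing: voiced stops become voiceless after a vowel.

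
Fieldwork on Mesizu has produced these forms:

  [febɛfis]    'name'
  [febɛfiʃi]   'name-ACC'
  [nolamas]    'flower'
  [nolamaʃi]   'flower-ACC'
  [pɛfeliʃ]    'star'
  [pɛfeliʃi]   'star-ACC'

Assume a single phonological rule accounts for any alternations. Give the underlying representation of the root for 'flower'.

/nolamas/

In [nolamas] and [nolamaʃi] the final segment of 'flower' alternates: [s] ~ [ʃ].
The stem 'star' ([pɛfeliʃ], [pɛfeliʃi]) shows [ʃ] unchanged in both environments, so [ʃ] cannot be basic with [s] derived in isolation.
The underlying segment must be /s/; /s/ becomes palato-alveolar [ʃ] before a front vowel, yielding [ʃ] there.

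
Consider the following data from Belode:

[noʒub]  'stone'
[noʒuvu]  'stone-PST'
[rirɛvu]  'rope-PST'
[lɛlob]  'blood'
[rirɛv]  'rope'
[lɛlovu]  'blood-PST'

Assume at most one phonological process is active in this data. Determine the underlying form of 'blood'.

/lɛlob/

'blood' shows [b] ~ [v] at the end of the stem ([lɛlob] vs [lɛlovu]).
But 'rope' keeps [v] in both environments ([rirɛv], [rirɛvu]), so there is no rule changing /v/ to [b] in isolation.
The underlying segment must be /b/; voiced stops become fricatives between vowels, yielding [v] there.
The underlying form of 'blood' is therefore /lɛlob/.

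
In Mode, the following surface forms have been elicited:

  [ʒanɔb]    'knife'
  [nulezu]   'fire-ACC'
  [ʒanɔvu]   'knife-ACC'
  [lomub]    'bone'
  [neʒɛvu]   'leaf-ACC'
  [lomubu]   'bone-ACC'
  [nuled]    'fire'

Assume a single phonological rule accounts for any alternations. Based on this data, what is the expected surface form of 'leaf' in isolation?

[neʒɛb]

'knife' shows [v] ~ [b] at the end of the stem ([ʒanɔvu] vs [ʒanɔb]).
Compare 'bone', with invariant [b] in [lomubu] and [lomub]: an analysis with underlying /b/ and a rule producing [v] before the ACC suffix would wrongly predict alternation here too.
Therefore /v/ is basic and [b] is derived by word-final hardening (voiced fricatives become stops word-finally).
From [neʒɛvu] the stem 'leaf' is /neʒɛv/; word-finally this yields [neʒɛb].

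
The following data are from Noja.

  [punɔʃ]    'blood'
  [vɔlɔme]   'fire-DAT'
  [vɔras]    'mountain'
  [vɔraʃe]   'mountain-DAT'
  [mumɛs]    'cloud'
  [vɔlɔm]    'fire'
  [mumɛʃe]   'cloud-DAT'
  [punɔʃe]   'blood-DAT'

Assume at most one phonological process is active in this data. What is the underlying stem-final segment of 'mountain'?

In [vɔraʃe] and [vɔras] the final segment of 'mountain' alternates: [ʃ] ~ [s].
The stem 'blood' ([punɔʃe], [punɔʃ]) shows [ʃ] unchanged in both environments, so [ʃ] cannot be basic with [s] derived in isolation.
The underlying segment must be /s/; /s/ becomes palato-alveolar [ʃ] before a front vowel, yielding [ʃ] there.

/s/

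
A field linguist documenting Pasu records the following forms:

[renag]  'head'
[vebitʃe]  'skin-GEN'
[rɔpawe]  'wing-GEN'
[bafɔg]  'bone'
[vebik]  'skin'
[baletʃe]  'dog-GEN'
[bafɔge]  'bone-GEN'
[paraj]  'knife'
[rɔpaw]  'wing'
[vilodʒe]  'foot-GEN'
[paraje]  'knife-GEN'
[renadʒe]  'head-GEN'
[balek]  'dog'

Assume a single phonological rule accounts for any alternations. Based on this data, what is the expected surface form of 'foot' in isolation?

[vilog]

'head' shows [dʒ] ~ [g] at the end of the stem ([renadʒe] vs [renag]).
If /g/ were underlying and a rule turned it into [dʒ] before the GEN suffix, 'bone' would also alternate; but it has [g] in both [bafɔge] and [bafɔg].
Therefore /dʒ/ is basic and [g] is derived by depalatalization (palato-alveolar /tʃ/ and /dʒ/ become [k] and [g] when no front vowel follows).
The one attested form of 'foot', [vilodʒe], shows underlying /vilodʒ/. Applying the same rule when no front vowel follows gives [vilog].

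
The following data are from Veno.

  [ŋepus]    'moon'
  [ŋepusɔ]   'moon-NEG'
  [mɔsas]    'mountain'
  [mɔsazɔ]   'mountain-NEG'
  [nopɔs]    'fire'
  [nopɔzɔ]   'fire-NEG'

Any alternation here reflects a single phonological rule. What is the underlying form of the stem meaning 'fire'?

/nopɔz/

'fire' shows [s] ~ [z] at the end of the stem ([nopɔs] vs [nopɔzɔ]).
But 'moon' keeps [s] in both environments ([ŋepus], [ŋepusɔ]), so there is no rule changing /s/ to [z] before the NEG suffix.
The underlying segment must be /z/; voiced obstruents become voiceless word-finally, yielding [s] there.
Hence 'fire' is /nopɔz/ underlyingly.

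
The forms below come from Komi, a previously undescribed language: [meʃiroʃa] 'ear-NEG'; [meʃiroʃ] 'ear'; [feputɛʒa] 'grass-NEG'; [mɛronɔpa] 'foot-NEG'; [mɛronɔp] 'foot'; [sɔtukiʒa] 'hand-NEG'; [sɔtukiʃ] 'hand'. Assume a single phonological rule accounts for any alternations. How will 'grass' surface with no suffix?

In [sɔtukiʒa] and [sɔtukiʃ] the final segment of 'hand' alternates: [ʒ] ~ [ʃ].
The stem 'ear' ([meʃiroʃa], [meʃiroʃ]) shows [ʃ] unchanged in both environments, so [ʃ] cannot be basic with [ʒ] derived before the NEG suffix.
The alternation reflects word-final obstruent devoicing: voiced obstruents become voiceless word-finally. /ʒ/ is underlying.
The one attested form of 'grass', [feputɛʒa], shows underlying /feputɛʒ/. Applying the same rule word-finally gives [feputɛʃ].

[feputɛʃ]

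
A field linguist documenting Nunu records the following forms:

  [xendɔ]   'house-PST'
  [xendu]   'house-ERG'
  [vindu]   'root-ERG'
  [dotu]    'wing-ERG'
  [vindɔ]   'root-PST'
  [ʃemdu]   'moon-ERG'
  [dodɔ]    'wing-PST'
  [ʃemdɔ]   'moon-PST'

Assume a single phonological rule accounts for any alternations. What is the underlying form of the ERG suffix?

The ERG suffix surfaces as [-du] and [-tu], depending on the final segment of the stem.
By contrast the PST suffix keeps its initial [d] throughout — that segment must be underlying.
The ERG suffix is therefore /-tu/ underlyingly, with post-nasal voicing: voiceless stops become voiced after a nasal.

/-tu/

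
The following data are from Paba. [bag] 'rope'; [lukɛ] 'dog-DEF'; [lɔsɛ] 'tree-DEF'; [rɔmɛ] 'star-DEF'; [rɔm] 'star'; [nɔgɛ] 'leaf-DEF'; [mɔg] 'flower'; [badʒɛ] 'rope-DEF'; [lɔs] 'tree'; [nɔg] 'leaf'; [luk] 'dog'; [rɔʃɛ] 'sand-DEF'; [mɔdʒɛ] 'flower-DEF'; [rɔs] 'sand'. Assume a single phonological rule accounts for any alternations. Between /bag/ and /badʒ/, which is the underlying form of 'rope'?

In [badʒɛ] and [bag] the final segment of 'rope' alternates: [dʒ] ~ [g].
Compare 'leaf', with invariant [g] in [nɔgɛ] and [nɔg]: an analysis with underlying /g/ and a rule producing [dʒ] before the DEF suffix would wrongly predict alternation here too.
The alternation reflects depalatalization: palato-alveolar /dʒ/ and /ʃ/ become [g] and [s] when no front vowel follows. /dʒ/ is underlying.

/badʒ/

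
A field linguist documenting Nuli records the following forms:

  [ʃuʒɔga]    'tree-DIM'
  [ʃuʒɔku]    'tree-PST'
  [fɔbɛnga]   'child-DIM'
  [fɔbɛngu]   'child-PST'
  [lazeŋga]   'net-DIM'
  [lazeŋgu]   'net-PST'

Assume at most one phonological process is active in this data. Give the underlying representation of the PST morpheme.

The PST suffix surfaces as [-gu] and [-ku], depending on the final segment of the stem.
The DIM suffix, which begins with [g], is invariant after every stem; so [g] is not altered by any rule here.
The PST suffix is therefore /-ku/ underlyingly, with post-nasal voicing: voiceless stops become voiced after a nasal.

/-ku/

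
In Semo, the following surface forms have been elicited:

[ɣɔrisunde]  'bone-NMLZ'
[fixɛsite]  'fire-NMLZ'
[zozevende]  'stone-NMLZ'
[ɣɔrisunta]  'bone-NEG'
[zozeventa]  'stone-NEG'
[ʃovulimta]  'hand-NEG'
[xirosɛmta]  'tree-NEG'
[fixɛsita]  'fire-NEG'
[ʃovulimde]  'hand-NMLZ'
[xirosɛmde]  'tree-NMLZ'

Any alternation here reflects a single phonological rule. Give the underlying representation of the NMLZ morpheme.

The NMLZ morpheme has two allomorphs, [-de] and [-te].
The NEG suffix, which begins with [t], is invariant after every stem; so [t] is not altered by any rule here.
So the underlying form is /-de/, and voiced stops become voiceless after a vowel.

/-de/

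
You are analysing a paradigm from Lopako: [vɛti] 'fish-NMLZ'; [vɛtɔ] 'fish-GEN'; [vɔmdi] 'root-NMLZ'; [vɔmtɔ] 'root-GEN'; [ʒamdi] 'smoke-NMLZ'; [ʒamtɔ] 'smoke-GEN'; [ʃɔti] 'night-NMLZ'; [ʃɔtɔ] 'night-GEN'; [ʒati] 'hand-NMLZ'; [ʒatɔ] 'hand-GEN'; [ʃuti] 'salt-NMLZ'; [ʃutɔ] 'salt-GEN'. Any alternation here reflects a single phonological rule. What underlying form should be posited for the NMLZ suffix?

/-di/

The NMLZ morpheme has two allomorphs, [-di] and [-ti].
The GEN suffix, which begins with [t], is invariant after every stem; so [t] is not altered by any rule here.
The NMLZ suffix is therefore /-di/ underlyingly, with post-vocalic devoicing: voiced stops become voiceless after a vowel.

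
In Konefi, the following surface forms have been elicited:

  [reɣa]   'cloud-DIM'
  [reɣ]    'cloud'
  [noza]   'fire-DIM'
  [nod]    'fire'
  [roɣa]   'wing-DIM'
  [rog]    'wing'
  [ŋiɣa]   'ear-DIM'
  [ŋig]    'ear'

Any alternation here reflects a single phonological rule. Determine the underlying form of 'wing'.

'wing' shows [ɣ] ~ [g] at the end of the stem ([roɣa] vs [rog]).
Compare 'cloud', with invariant [ɣ] in [reɣa] and [reɣ]: an analysis with underlying /ɣ/ and a rule producing [g] in isolation would wrongly predict alternation here too.
So /g/ is underlying, and a rule of intervocalic spirantization — voiced stops become fricatives between vowels — gives [ɣ].
So 'wing' = /rog/.

/rog/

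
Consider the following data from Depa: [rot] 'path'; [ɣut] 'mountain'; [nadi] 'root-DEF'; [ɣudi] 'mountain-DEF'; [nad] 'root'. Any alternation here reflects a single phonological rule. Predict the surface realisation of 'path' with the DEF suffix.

The root 'mountain' surfaces as [ɣudi] and [ɣut], with a stem-final [d] ~ [t] alternation.
If /d/ were underlying and a rule turned it into [t] in isolation, 'root' would also alternate; but it has [d] in both [nadi] and [nad].
The alternation reflects intervocalic voicing: voiceless stops become voiced between vowels. /t/ is underlying.
The one attested form of 'path', [rot], shows underlying /rot/. Applying the same rule between vowels gives [rodi].

[rodi]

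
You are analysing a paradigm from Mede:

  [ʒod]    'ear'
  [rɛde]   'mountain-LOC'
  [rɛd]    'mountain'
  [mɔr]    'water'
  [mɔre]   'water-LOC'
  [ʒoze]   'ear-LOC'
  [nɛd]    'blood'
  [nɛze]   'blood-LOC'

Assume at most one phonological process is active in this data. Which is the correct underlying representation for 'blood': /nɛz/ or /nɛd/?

/nɛz/

In [nɛd] and [nɛze] the final segment of 'blood' alternates: [d] ~ [z].
But 'mountain' keeps [d] in both environments ([rɛd], [rɛde]), so there is no rule changing /d/ to [z] before the LOC suffix.
Therefore /z/ is basic and [d] is derived by word-final hardening (voiced fricatives become stops word-finally).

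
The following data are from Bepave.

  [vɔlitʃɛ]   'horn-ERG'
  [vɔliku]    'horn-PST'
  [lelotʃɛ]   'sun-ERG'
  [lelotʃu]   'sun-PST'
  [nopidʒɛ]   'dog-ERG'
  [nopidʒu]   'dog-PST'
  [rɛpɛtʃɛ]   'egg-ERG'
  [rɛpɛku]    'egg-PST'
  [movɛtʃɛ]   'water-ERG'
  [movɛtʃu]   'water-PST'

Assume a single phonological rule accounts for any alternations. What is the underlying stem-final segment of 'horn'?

'horn' shows [tʃ] ~ [k] at the end of the stem ([vɔlitʃɛ] vs [vɔliku]).
But 'water' keeps [tʃ] in both environments ([movɛtʃɛ], [movɛtʃu]), so there is no rule changing /tʃ/ to [k] before the PST suffix.
Therefore /k/ is basic and [tʃ] is derived by palatalization before a front vowel (/k/ becomes palato-alveolar [tʃ] before a front vowel).

/k/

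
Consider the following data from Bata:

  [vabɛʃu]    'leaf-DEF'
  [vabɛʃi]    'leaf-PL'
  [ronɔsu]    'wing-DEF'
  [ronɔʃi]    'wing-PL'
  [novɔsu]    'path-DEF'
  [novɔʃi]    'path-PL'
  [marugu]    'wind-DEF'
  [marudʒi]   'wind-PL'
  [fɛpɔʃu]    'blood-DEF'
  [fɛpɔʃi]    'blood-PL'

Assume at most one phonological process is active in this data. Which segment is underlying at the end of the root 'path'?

/s/

'path' shows [s] ~ [ʃ] at the end of the stem ([novɔsu] vs [novɔʃi]).
The stem 'leaf' ([vabɛʃu], [vabɛʃi]) shows [ʃ] unchanged in both environments, so [ʃ] cannot be basic with [s] derived before the DEF suffix.
The underlying segment must be /s/; /g/ and /s/ become palato-alveolar [dʒ] and [ʃ] before a front vowel, yielding [ʃ] there.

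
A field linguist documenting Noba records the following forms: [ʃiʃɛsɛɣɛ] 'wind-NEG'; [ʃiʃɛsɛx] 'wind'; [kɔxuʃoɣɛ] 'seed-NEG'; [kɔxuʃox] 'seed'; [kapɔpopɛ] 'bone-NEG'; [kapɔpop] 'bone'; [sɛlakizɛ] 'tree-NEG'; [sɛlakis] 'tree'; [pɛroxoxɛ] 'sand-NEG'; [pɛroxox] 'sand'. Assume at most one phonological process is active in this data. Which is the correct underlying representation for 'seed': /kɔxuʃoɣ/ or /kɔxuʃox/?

In [kɔxuʃoɣɛ] and [kɔxuʃox] the final segment of 'seed' alternates: [ɣ] ~ [x].
Compare 'sand', with invariant [x] in [pɛroxoxɛ] and [pɛroxox]: an analysis with underlying /x/ and a rule producing [ɣ] before the NEG suffix would wrongly predict alternation here too.
So /ɣ/ is underlying, and a rule of word-final obstruent devoicing — voiced obstruents become voiceless word-finally — gives [x].

/kɔxuʃoɣ/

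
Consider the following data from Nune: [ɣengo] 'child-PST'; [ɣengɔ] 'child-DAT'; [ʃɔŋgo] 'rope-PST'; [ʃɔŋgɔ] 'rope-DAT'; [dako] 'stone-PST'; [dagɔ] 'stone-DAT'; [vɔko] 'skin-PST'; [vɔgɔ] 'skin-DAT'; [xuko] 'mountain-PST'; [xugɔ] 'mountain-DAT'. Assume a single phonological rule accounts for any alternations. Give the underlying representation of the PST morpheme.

The PST morpheme has two allomorphs, [-go] and [-ko].
The DAT suffix, which begins with [g], is invariant after every stem; so [g] is not altered by any rule here.
So the underlying form is /-ko/, and voiceless stops become voiced after a nasal.

/-ko/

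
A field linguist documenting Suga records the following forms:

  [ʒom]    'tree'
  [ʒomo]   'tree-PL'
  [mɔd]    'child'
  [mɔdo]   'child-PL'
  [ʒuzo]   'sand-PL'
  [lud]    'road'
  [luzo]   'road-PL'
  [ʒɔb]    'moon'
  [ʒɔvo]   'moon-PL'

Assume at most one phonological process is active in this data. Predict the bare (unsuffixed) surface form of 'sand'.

In [lud] and [luzo] the final segment of 'road' alternates: [d] ~ [z].
But 'child' keeps [d] in both environments ([mɔd], [mɔdo]), so there is no rule changing /d/ to [z] before the PL suffix.
So /z/ is underlying, and a rule of word-final hardening — voiced fricatives become stops word-finally — gives [d].
The one attested form of 'sand', [ʒuzo], shows underlying /ʒuz/. Applying the same rule word-finally gives [ʒud].

[ʒud]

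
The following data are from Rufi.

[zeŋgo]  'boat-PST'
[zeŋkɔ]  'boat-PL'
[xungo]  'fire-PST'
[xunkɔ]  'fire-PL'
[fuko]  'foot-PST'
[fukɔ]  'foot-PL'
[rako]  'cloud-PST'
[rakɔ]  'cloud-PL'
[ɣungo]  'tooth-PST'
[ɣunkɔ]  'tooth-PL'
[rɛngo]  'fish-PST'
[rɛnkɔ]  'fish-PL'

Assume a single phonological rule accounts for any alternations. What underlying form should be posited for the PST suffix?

The PST suffix surfaces as [-go] and [-ko], depending on the final segment of the stem.
By contrast the PL suffix keeps its initial [k] throughout — that segment must be underlying.
The PST suffix is therefore /-go/ underlyingly, with post-vocalic devoicing: voiced stops become voiceless after a vowel.

/-go/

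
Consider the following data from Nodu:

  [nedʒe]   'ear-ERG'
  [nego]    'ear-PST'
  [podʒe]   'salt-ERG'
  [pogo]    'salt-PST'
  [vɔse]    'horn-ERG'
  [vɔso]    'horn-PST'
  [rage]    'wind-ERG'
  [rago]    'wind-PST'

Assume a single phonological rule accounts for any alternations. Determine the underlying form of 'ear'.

In [nedʒe] and [nego] the final segment of 'ear' alternates: [dʒ] ~ [g].
Compare 'wind', with invariant [g] in [rage] and [rago]: an analysis with underlying /g/ and a rule producing [dʒ] before the ERG suffix would wrongly predict alternation here too.
The alternation reflects depalatalization: palato-alveolar /dʒ/ becomes [g] when no front vowel follows. /dʒ/ is underlying.

/nedʒ/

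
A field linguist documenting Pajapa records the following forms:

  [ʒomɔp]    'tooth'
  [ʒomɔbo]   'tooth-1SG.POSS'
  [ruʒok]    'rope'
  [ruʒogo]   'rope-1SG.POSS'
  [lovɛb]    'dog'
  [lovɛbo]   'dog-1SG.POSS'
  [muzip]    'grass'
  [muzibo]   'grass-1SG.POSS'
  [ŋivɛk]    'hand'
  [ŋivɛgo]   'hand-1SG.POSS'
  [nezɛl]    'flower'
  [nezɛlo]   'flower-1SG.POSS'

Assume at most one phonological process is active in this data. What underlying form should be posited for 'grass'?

/muzip/

'grass' shows [p] ~ [b] at the end of the stem ([muzip] vs [muzibo]).
Compare 'dog', with invariant [b] in [lovɛb] and [lovɛbo]: an analysis with underlying /b/ and a rule producing [p] in isolation would wrongly predict alternation here too.
The underlying segment must be /p/; voiceless stops become voiced between vowels, yielding [b] there.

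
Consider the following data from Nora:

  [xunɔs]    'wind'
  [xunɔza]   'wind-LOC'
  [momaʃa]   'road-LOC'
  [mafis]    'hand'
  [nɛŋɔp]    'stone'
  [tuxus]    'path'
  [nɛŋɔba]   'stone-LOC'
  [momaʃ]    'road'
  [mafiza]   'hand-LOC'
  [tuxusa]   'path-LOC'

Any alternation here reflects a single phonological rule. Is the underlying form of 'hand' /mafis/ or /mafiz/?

/mafiz/

'hand' shows [z] ~ [s] at the end of the stem ([mafiza] vs [mafis]).
The stem 'path' ([tuxusa], [tuxus]) shows [s] unchanged in both environments, so [s] cannot be basic with [z] derived before the LOC suffix.
Therefore /z/ is basic and [s] is derived by word-final obstruent devoicing (voiced obstruents become voiceless word-finally).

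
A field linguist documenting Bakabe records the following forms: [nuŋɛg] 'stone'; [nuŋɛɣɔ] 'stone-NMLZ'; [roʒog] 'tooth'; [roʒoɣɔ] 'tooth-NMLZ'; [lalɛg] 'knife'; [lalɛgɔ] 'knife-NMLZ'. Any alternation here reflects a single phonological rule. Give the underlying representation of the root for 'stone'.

The stem for 'stone' ends in [g] in [nuŋɛg] but [ɣ] in [nuŋɛɣɔ].
The stem 'knife' ([lalɛg], [lalɛgɔ]) shows [g] unchanged in both environments, so [g] cannot be basic with [ɣ] derived before the NMLZ suffix.
The underlying segment must be /ɣ/; voiced fricatives become stops word-finally, yielding [g] there.
Hence 'stone' is /nuŋɛɣ/ underlyingly.

/nuŋɛɣ/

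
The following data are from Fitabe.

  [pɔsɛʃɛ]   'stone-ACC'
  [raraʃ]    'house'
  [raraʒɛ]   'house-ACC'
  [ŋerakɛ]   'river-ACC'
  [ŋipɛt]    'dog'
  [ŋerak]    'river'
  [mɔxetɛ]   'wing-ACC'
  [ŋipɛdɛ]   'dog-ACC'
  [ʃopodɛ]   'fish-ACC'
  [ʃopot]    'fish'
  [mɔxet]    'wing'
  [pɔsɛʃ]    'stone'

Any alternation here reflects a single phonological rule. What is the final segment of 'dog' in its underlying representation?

/d/

'dog' shows [d] ~ [t] at the end of the stem ([ŋipɛdɛ] vs [ŋipɛt]).
But 'wing' keeps [t] in both environments ([mɔxetɛ], [mɔxet]), so there is no rule changing /t/ to [d] before the ACC suffix.
So /d/ is underlying, and a rule of word-final obstruent devoicing — voiced obstruents become voiceless word-finally — gives [t].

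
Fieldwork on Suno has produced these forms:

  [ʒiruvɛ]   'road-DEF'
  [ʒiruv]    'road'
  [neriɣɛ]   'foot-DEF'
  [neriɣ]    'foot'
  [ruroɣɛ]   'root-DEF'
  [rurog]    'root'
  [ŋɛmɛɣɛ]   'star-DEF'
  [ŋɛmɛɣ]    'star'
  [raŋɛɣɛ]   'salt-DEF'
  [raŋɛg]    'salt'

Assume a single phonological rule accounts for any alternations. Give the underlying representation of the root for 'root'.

/rurog/

The root 'root' surfaces as [ruroɣɛ] and [rurog], with a stem-final [ɣ] ~ [g] alternation.
Compare 'star', with invariant [ɣ] in [ŋɛmɛɣɛ] and [ŋɛmɛɣ]: an analysis with underlying /ɣ/ and a rule producing [g] in isolation would wrongly predict alternation here too.
The alternation reflects intervocalic spirantization: voiced stops become fricatives between vowels. /g/ is underlying.
Hence 'root' is /rurog/ underlyingly.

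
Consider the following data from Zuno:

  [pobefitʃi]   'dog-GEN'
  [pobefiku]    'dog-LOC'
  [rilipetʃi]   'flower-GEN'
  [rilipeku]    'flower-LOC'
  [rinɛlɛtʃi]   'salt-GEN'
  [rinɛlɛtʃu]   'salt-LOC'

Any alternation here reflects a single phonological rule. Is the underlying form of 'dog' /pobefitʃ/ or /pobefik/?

'dog' shows [tʃ] ~ [k] at the end of the stem ([pobefitʃi] vs [pobefiku]).
Compare 'salt', with invariant [tʃ] in [rinɛlɛtʃi] and [rinɛlɛtʃu]: an analysis with underlying /tʃ/ and a rule producing [k] before the LOC suffix would wrongly predict alternation here too.
The underlying segment must be /k/; /k/ becomes palato-alveolar [tʃ] before a front vowel, yielding [tʃ] there.

/pobefik/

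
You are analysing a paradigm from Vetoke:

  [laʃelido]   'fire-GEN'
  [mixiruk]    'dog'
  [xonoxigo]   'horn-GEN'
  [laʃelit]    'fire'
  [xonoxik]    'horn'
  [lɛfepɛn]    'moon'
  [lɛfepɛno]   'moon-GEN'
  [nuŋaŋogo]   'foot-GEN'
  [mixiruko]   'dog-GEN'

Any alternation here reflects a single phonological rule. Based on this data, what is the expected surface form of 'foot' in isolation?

[nuŋaŋok]

The stem for 'horn' ends in [k] in [xonoxik] but [g] in [xonoxigo].
But 'dog' keeps [k] in both environments ([mixiruk], [mixiruko]), so there is no rule changing /k/ to [g] before the GEN suffix.
Therefore /g/ is basic and [k] is derived by word-final obstruent devoicing (voiced obstruents become voiceless word-finally).
The one attested form of 'foot', [nuŋaŋogo], shows underlying /nuŋaŋog/. Applying the same rule word-finally gives [nuŋaŋok].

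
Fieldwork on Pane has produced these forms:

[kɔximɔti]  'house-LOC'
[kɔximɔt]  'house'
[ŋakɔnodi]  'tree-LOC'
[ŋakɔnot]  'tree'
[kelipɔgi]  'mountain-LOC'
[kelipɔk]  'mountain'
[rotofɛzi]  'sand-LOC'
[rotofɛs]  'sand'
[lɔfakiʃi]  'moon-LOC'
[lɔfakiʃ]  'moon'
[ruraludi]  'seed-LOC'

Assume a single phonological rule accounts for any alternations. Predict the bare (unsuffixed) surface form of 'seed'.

'tree' shows [d] ~ [t] at the end of the stem ([ŋakɔnodi] vs [ŋakɔnot]).
If /t/ were underlying and a rule turned it into [d] before the LOC suffix, 'house' would also alternate; but it has [t] in both [kɔximɔti] and [kɔximɔt].
Therefore /d/ is basic and [t] is derived by word-final obstruent devoicing (voiced obstruents become voiceless word-finally).
The one attested form of 'seed', [ruraludi], shows underlying /ruralud/. Applying the same rule word-finally gives [ruralut].

[ruralut]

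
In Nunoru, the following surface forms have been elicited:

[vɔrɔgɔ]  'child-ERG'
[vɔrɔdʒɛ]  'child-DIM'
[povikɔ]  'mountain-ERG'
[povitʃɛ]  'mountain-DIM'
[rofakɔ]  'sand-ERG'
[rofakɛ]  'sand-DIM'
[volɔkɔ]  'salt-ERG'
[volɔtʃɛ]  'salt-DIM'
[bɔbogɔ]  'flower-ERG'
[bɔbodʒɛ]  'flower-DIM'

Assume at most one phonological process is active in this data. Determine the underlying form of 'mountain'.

/povitʃ/

The root 'mountain' surfaces as [povikɔ] and [povitʃɛ], with a stem-final [k] ~ [tʃ] alternation.
If /k/ were underlying and a rule turned it into [tʃ] before the DIM suffix, 'sand' would also alternate; but it has [k] in both [rofakɔ] and [rofakɛ].
So /tʃ/ is underlying, and a rule of depalatalization — palato-alveolar /tʃ/ and /dʒ/ become [k] and [g] when no front vowel follows — gives [k].
The underlying form of 'mountain' is therefore /povitʃ/.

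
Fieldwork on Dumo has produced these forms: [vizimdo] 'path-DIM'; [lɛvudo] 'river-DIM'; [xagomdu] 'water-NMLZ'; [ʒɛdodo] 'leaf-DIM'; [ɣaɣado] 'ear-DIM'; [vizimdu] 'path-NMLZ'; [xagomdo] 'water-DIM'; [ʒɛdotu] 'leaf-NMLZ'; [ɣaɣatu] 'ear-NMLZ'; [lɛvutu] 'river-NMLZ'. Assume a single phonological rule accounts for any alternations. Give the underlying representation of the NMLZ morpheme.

The NMLZ morpheme has two allomorphs, [-du] and [-tu].
By contrast the DIM suffix keeps its initial [d] throughout — that segment must be underlying.
The NMLZ suffix is therefore /-tu/ underlyingly, with post-nasal voicing: voiceless stops become voiced after a nasal.

/-tu/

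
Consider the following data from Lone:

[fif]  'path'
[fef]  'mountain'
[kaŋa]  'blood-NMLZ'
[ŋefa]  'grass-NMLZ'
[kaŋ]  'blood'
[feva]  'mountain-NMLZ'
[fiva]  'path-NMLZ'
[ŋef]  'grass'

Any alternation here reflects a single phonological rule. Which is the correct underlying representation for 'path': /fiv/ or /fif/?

'path' shows [v] ~ [f] at the end of the stem ([fiva] vs [fif]).
The stem 'grass' ([ŋefa], [ŋef]) shows [f] unchanged in both environments, so [f] cannot be basic with [v] derived before the NMLZ suffix.
Therefore /v/ is basic and [f] is derived by word-final obstruent devoicing (voiced obstruents become voiceless word-finally).

/fiv/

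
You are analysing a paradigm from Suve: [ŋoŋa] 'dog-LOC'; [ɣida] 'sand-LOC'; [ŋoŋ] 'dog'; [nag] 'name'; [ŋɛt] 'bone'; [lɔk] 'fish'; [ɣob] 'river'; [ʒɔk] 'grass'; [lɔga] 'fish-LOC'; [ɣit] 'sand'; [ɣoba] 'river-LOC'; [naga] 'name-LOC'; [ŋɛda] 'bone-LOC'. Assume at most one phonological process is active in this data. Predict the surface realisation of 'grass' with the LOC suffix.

'fish' shows [g] ~ [k] at the end of the stem ([lɔga] vs [lɔk]).
If /g/ were underlying and a rule turned it into [k] in isolation, 'name' would also alternate; but it has [g] in both [naga] and [nag].
Therefore /k/ is basic and [g] is derived by intervocalic voicing (voiceless stops become voiced between vowels).
The one attested form of 'grass', [ʒɔk], shows underlying /ʒɔk/. Applying the same rule between vowels gives [ʒɔga].

[ʒɔga]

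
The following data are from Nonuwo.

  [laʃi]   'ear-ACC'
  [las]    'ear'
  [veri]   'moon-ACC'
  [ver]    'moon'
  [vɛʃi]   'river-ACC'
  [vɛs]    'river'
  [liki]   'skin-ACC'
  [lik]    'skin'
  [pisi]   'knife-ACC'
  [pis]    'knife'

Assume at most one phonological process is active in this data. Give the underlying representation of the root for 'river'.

'river' shows [ʃ] ~ [s] at the end of the stem ([vɛʃi] vs [vɛs]).
The stem 'knife' ([pisi], [pis]) shows [s] unchanged in both environments, so [s] cannot be basic with [ʃ] derived before the ACC suffix.
Therefore /ʃ/ is basic and [s] is derived by depalatalization (palato-alveolar /ʃ/ becomes [s] when no front vowel follows).

/vɛʃ/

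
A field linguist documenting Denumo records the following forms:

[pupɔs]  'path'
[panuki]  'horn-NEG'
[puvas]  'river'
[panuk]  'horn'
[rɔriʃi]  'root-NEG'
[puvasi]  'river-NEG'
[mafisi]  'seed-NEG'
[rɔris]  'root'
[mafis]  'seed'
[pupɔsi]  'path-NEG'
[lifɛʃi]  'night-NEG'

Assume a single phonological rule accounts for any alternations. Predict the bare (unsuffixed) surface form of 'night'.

'root' shows [s] ~ [ʃ] at the end of the stem ([rɔris] vs [rɔriʃi]).
The stem 'seed' ([mafis], [mafisi]) shows [s] unchanged in both environments, so [s] cannot be basic with [ʃ] derived before the NEG suffix.
The underlying segment must be /ʃ/; palato-alveolar /ʃ/ becomes [s] when no front vowel follows, yielding [s] there.
From [lifɛʃi] the stem 'night' is /lifɛʃ/; when no front vowel follows this yields [lifɛs].

[lifɛs]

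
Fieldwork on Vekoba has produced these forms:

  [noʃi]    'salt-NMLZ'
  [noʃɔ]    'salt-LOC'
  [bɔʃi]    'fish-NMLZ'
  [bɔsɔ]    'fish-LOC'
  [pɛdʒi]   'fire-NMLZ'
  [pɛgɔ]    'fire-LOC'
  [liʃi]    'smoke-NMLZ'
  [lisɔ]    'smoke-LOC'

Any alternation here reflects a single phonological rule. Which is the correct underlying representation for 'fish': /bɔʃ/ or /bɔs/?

/bɔs/

'fish' shows [ʃ] ~ [s] at the end of the stem ([bɔʃi] vs [bɔsɔ]).
Compare 'salt', with invariant [ʃ] in [noʃi] and [noʃɔ]: an analysis with underlying /ʃ/ and a rule producing [s] before the LOC suffix would wrongly predict alternation here too.
Therefore /s/ is basic and [ʃ] is derived by palatalization before a front vowel (/g/ and /s/ become palato-alveolar [dʒ] and [ʃ] before a front vowel).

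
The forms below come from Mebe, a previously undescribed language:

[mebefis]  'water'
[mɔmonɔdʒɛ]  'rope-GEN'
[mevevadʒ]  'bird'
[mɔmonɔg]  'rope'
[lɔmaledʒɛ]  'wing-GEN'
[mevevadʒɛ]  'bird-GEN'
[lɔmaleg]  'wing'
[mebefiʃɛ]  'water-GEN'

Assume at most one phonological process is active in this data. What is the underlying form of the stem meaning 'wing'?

/lɔmaleg/

The stem for 'wing' ends in [dʒ] in [lɔmaledʒɛ] but [g] in [lɔmaleg].
Compare 'bird', with invariant [dʒ] in [mevevadʒɛ] and [mevevadʒ]: an analysis with underlying /dʒ/ and a rule producing [g] in isolation would wrongly predict alternation here too.
The alternation reflects palatalization before a front vowel: /g/ and /s/ become palato-alveolar [dʒ] and [ʃ] before a front vowel. /g/ is underlying.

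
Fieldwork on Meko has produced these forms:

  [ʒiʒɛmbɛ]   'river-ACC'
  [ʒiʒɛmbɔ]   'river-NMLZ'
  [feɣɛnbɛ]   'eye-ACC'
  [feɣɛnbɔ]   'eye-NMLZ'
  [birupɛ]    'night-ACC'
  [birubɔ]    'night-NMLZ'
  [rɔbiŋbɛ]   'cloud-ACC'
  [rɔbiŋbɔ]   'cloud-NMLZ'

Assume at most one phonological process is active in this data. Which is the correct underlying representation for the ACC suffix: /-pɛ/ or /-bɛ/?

/-pɛ/

The ACC suffix surfaces as [-bɛ] and [-pɛ], depending on the final segment of the stem.
By contrast the NMLZ suffix keeps its initial [b] throughout — that segment must be underlying.
So the underlying form is /-pɛ/, and voiceless stops become voiced after a nasal.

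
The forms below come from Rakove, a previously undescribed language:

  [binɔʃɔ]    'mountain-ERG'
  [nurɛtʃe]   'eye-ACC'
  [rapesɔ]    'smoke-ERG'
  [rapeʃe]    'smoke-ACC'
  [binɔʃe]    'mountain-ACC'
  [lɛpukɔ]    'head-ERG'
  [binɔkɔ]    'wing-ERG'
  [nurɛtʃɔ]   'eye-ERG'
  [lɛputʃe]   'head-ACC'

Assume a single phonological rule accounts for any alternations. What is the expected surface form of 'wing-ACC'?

[binɔtʃe]

The stem for 'head' ends in [tʃ] in [lɛputʃe] but [k] in [lɛpukɔ].
But 'eye' keeps [tʃ] in both environments ([nurɛtʃe], [nurɛtʃɔ]), so there is no rule changing /tʃ/ to [k] before the ERG suffix.
Therefore /k/ is basic and [tʃ] is derived by palatalization before a front vowel (/k/ and /s/ become palato-alveolar [tʃ] and [ʃ] before a front vowel).
The one attested form of 'wing', [binɔkɔ], shows underlying /binɔk/. Applying the same rule before a front vowel gives [binɔtʃe].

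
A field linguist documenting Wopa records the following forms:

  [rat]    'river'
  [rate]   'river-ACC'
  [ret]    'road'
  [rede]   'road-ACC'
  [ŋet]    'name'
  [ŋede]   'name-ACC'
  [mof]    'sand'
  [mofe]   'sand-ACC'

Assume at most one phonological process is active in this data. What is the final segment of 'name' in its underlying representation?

/d/

The root 'name' surfaces as [ŋet] and [ŋede], with a stem-final [t] ~ [d] alternation.
The stem 'river' ([rat], [rate]) shows [t] unchanged in both environments, so [t] cannot be basic with [d] derived before the ACC suffix.
Therefore /d/ is basic and [t] is derived by word-final obstruent devoicing (voiced obstruents become voiceless word-finally).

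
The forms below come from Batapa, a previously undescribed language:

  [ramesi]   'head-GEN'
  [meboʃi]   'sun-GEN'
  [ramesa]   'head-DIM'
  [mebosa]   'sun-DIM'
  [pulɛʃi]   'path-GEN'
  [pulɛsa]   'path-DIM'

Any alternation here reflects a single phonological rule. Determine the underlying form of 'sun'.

In [meboʃi] and [mebosa] the final segment of 'sun' alternates: [ʃ] ~ [s].
The stem 'head' ([ramesi], [ramesa]) shows [s] unchanged in both environments, so [s] cannot be basic with [ʃ] derived before the GEN suffix.
Therefore /ʃ/ is basic and [s] is derived by depalatalization (palato-alveolar /ʃ/ becomes [s] when no front vowel follows).
The underlying form of 'sun' is therefore /meboʃ/.

/meboʃ/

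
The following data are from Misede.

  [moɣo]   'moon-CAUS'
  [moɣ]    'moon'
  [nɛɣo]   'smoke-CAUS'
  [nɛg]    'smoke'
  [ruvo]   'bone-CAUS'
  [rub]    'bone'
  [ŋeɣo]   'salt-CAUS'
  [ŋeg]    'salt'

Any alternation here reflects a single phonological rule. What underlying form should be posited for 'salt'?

/ŋeg/

In [ŋeɣo] and [ŋeg] the final segment of 'salt' alternates: [ɣ] ~ [g].
Compare 'moon', with invariant [ɣ] in [moɣo] and [moɣ]: an analysis with underlying /ɣ/ and a rule producing [g] in isolation would wrongly predict alternation here too.
The underlying segment must be /g/; voiced stops become fricatives between vowels, yielding [ɣ] there.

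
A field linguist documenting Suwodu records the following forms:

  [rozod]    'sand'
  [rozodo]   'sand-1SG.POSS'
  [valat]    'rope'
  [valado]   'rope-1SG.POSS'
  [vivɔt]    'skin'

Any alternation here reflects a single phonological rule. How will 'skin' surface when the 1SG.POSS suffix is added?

[vivɔdo]

The root 'rope' surfaces as [valat] and [valado], with a stem-final [t] ~ [d] alternation.
But 'sand' keeps [d] in both environments ([rozod], [rozodo]), so there is no rule changing /d/ to [t] in isolation.
The alternation reflects intervocalic voicing: voiceless stops become voiced between vowels. /t/ is underlying.
From [vivɔt] the stem 'skin' is /vivɔt/; between vowels this yields [vivɔdo].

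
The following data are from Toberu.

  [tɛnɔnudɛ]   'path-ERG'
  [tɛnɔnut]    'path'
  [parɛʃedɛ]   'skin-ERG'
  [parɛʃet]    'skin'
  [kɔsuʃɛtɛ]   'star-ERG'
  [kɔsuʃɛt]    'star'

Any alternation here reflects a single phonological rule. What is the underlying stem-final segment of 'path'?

The stem for 'path' ends in [d] in [tɛnɔnudɛ] but [t] in [tɛnɔnut].
The stem 'star' ([kɔsuʃɛtɛ], [kɔsuʃɛt]) shows [t] unchanged in both environments, so [t] cannot be basic with [d] derived before the ERG suffix.
The underlying segment must be /d/; voiced obstruents become voiceless word-finally, yielding [t] there.

/d/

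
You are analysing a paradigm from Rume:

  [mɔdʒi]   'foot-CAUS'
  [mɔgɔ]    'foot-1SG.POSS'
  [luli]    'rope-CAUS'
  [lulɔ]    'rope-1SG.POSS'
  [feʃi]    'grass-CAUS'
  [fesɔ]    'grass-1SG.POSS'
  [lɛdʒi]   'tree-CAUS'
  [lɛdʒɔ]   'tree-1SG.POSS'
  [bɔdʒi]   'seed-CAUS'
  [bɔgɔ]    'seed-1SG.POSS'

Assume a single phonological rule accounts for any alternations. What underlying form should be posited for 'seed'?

The stem for 'seed' ends in [dʒ] in [bɔdʒi] but [g] in [bɔgɔ].
But 'tree' keeps [dʒ] in both environments ([lɛdʒi], [lɛdʒɔ]), so there is no rule changing /dʒ/ to [g] before the 1SG.POSS suffix.
So /g/ is underlying, and a rule of palatalization before a front vowel — /g/ and /s/ become palato-alveolar [dʒ] and [ʃ] before a front vowel — gives [dʒ].
So 'seed' = /bɔg/.

/bɔg/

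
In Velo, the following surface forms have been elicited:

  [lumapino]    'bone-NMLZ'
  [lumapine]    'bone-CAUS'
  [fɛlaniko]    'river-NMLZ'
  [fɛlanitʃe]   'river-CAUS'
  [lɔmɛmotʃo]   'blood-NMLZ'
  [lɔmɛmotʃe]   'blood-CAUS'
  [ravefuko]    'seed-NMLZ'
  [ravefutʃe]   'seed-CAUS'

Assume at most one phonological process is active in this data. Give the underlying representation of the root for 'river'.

'river' shows [k] ~ [tʃ] at the end of the stem ([fɛlaniko] vs [fɛlanitʃe]).
If /tʃ/ were underlying and a rule turned it into [k] before the NMLZ suffix, 'blood' would also alternate; but it has [tʃ] in both [lɔmɛmotʃo] and [lɔmɛmotʃe].
Therefore /k/ is basic and [tʃ] is derived by palatalization before a front vowel (/k/ becomes palato-alveolar [tʃ] before a front vowel).
Hence 'river' is /fɛlanik/ underlyingly.

/fɛlanik/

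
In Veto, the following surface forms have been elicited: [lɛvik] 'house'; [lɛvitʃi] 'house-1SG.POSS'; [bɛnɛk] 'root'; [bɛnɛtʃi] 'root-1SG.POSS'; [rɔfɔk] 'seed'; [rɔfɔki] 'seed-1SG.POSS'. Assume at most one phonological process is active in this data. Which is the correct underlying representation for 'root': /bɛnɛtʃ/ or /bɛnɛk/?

In [bɛnɛk] and [bɛnɛtʃi] the final segment of 'root' alternates: [k] ~ [tʃ].
But 'seed' keeps [k] in both environments ([rɔfɔk], [rɔfɔki]), so there is no rule changing /k/ to [tʃ] before the 1SG.POSS suffix.
The alternation reflects depalatalization: palato-alveolar /tʃ/ becomes [k] when no front vowel follows. /tʃ/ is underlying.

/bɛnɛtʃ/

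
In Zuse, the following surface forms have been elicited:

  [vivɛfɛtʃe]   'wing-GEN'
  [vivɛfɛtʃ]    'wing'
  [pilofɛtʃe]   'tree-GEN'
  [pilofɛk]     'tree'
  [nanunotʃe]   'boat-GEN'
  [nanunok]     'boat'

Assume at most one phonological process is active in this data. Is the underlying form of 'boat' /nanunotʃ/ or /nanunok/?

/nanunok/

The stem for 'boat' ends in [tʃ] in [nanunotʃe] but [k] in [nanunok].
The stem 'wing' ([vivɛfɛtʃe], [vivɛfɛtʃ]) shows [tʃ] unchanged in both environments, so [tʃ] cannot be basic with [k] derived in isolation.
The alternation reflects palatalization before a front vowel: /k/ becomes palato-alveolar [tʃ] before a front vowel. /k/ is underlying.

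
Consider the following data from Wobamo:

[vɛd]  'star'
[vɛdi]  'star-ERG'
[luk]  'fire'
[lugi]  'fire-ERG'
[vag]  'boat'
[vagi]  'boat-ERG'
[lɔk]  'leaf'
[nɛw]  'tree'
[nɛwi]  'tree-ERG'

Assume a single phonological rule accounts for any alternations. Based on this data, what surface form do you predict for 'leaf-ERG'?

'fire' shows [k] ~ [g] at the end of the stem ([luk] vs [lugi]).
The stem 'boat' ([vag], [vagi]) shows [g] unchanged in both environments, so [g] cannot be basic with [k] derived in isolation.
So /k/ is underlying, and a rule of intervocalic voicing — voiceless stops become voiced between vowels — gives [g].
From [lɔk] the stem 'leaf' is /lɔk/; between vowels this yields [lɔgi].

[lɔgi]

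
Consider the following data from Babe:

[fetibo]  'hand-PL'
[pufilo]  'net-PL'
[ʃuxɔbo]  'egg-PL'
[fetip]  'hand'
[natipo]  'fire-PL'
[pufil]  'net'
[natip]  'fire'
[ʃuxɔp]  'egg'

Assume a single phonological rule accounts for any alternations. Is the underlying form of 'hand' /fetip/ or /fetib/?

The root 'hand' surfaces as [fetip] and [fetibo], with a stem-final [p] ~ [b] alternation.
If /p/ were underlying and a rule turned it into [b] before the PL suffix, 'fire' would also alternate; but it has [p] in both [natip] and [natipo].
The alternation reflects word-final obstruent devoicing: voiced obstruents become voiceless word-finally. /b/ is underlying.

/fetib/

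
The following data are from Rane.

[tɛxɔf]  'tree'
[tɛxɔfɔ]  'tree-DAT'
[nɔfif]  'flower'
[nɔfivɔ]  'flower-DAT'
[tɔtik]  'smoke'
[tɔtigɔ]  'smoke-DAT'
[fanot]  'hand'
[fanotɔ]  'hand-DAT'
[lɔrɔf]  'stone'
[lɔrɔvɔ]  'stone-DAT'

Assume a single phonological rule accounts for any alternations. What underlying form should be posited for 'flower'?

/nɔfiv/

In [nɔfif] and [nɔfivɔ] the final segment of 'flower' alternates: [f] ~ [v].
The stem 'tree' ([tɛxɔf], [tɛxɔfɔ]) shows [f] unchanged in both environments, so [f] cannot be basic with [v] derived before the DAT suffix.
The underlying segment must be /v/; voiced obstruents become voiceless word-finally, yielding [f] there.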